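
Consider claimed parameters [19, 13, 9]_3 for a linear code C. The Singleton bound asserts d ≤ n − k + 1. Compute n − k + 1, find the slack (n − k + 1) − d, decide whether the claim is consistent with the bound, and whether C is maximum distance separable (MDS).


Singleton RHS = n − k + 1 = 7, slack = -2, bound violated (no such code; not MDS).

Singleton bound: d ≤ n − k + 1.
Here n = 19, k = 13, so n − k + 1 = 7.
Given d = 9, check d ≤ 7: NO.
Slack = (n − k + 1) − d = -2.
The slack is negative: d = 9 exceeds n − k + 1 = 7 by 2, so the Singleton bound is violated and no linear [19, 13, 9]_3 code can exist. In particular it is not MDS (MDS requires d = n − k + 1 exactly).
Description: the claimed parameters are [19, 13, 9]_3; such a code would be impossible (violates the Singleton bound).


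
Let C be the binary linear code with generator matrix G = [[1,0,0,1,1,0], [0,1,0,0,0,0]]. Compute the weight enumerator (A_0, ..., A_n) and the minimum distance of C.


Weight distribution: A_0 = 1, A_1 = 1, A_3 = 1, A_4 = 1. Minimum distance d = 1.

Enumerate all 2^2 = 4 messages m ∈ F_2^2.
For each, compute codeword c = mG in F_2^6, then tally its weight.
  m = 00 → c = 000000, weight = 0.
  m = 10 → c = 100110, weight = 3.
  m = 01 → c = 010000, weight = 1.
  m = 11 → c = 110110, weight = 4.
Tally weights:
  weight 0: 1 codewords.
  weight 1: 1 codewords.
  weight 3: 1 codewords.
  weight 4: 1 codewords.
Minimum distance d = smallest w > 0 with A_w > 0 = 1.
Sanity: Σ A_w = 4 = 2^2 = 4 ✓.


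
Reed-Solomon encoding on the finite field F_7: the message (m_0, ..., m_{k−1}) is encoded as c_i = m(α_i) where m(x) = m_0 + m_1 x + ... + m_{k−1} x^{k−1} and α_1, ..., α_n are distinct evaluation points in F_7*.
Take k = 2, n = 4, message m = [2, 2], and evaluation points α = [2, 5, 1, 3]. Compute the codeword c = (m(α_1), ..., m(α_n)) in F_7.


c = [6, 5, 4, 1]

Message polynomial: m(x) = 2 + 2·x (mod 7).
For each evaluation point α_i, compute m(α_i) mod 7:
  α_1 = 2: Horner steps 2 → 6, so m(2) = 6.
  α_2 = 5: Horner steps 2 → 5, so m(5) = 5.
  α_3 = 1: Horner steps 2 → 4, so m(1) = 4.
  α_4 = 3: Horner steps 2 → 1, so m(3) = 1.
Codeword c = [6, 5, 4, 1] ∈ F_7^4.


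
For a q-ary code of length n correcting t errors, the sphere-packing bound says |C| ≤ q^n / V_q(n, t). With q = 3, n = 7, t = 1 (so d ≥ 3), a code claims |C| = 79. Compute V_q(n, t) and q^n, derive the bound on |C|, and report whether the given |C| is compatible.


V_q(n, t) = 15, q^n = 2187, Hamming bound = 145, |C| = 79 ≤ bound (satisfied).

Step 1: Compute V_q(n, t) = Σ_{j=0}^1 C(n, j) (q−1)^j.
  j = 0: C(7,0)·(2)^0 = 1·1 = 1.
  j = 1: C(7,1)·(2)^1 = 7·2 = 14.
  V_q(n, t) = 1 + 14 = 15.
Step 2: q^n = 3^7 = 2187.
Step 3: Hamming bound ⌊q^n / V_q(n,t)⌋ = ⌊2187/15⌋ = 145.
Step 4: Compare |C| = 79 to 145: satisfied.
The claimed |C| lies below the Hamming bound.


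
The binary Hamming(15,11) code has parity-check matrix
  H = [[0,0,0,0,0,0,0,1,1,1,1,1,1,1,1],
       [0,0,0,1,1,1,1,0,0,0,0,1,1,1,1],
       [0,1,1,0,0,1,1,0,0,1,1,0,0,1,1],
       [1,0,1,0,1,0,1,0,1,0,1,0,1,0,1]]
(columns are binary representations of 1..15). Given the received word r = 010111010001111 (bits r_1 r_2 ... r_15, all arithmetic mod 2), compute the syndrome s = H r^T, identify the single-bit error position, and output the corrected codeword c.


s = (1, 1, 0, 1)^T, error position = 13, corrected codeword c = 010111010001011

Compute s = H r^T mod 2 one row at a time:
  s_1 = 1 + 0 + 0 + 0 + 1 + 1 + 1 + 1 = 5 ≡ 1 (mod 2).
  s_2 = 1 + 1 + 1 + 0 + 1 + 1 + 1 + 1 = 7 ≡ 1 (mod 2).
  s_3 = 1 + 0 + 1 + 0 + 0 + 0 + 1 + 1 = 4 ≡ 0 (mod 2).
  s_4 = 0 + 0 + 1 + 0 + 0 + 0 + 1 + 1 = 3 ≡ 1 (mod 2).
s = (1, 1, 0, 1)^T — this equals column 13 of H (binary 1101), so error is at position 13.
Correct: flip bit 13 of r = 010111010001111 to get c = 010111010001011.


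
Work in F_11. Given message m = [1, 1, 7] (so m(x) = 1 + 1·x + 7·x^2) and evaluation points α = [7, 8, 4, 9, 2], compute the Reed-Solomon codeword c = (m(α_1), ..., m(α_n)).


c = [10, 6, 7, 5, 9]

Message polynomial: m(x) = 1 + 1·x + 7·x^2 (mod 11).
For each evaluation point α_i, compute m(α_i) mod 11:
  α_1 = 7: Horner steps 7 → 6 → 10, so m(7) = 10.
  α_2 = 8: Horner steps 7 → 2 → 6, so m(8) = 6.
  α_3 = 4: Horner steps 7 → 7 → 7, so m(4) = 7.
  α_4 = 9: Horner steps 7 → 9 → 5, so m(9) = 5.
  α_5 = 2: Horner steps 7 → 4 → 9, so m(2) = 9.
Codeword c = [10, 6, 7, 5, 9] ∈ F_11^5.


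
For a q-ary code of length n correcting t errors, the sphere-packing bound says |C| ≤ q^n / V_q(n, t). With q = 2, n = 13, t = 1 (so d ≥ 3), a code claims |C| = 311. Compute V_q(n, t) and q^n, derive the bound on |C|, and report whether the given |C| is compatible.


V_q(n, t) = 14, q^n = 8192, Hamming bound = 585, |C| = 311 ≤ bound (satisfied).

Step 1: Compute V_q(n, t) = Σ_{j=0}^1 C(n, j) (q−1)^j.
  j = 0: C(13,0)·(1)^0 = 1·1 = 1.
  j = 1: C(13,1)·(1)^1 = 13·1 = 13.
  V_q(n, t) = 1 + 13 = 14.
Step 2: q^n = 2^13 = 8192.
Step 3: Hamming bound ⌊q^n / V_q(n,t)⌋ = ⌊8192/14⌋ = 585.
Step 4: Compare |C| = 311 to 585: satisfied.
The claimed |C| lies below the Hamming bound.


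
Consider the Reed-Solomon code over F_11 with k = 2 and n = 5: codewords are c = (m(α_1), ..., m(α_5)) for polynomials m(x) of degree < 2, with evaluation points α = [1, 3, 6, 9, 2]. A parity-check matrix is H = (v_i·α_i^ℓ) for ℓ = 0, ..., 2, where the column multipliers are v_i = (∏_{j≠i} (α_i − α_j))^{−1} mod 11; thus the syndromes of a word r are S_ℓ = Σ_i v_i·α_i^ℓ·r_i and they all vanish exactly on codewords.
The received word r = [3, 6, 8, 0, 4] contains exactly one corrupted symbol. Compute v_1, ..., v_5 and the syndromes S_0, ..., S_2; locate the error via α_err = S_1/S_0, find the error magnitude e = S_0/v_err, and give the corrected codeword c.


S = (4, 1, 3), error at position 2, error magnitude e = 1, c = [3, 5, 8, 0, 4].

Step 1: column multipliers v_i = (∏_{j≠i}(α_i − α_j))^{−1} mod 11.
  i = 1 (α = 1): (1−3)(1−6)(1−9)(1−2) = (−2)·(−5)·(−8)·(−1) = 80 ≡ 3, so v_1 = 3^{−1} = 4 (mod 11).
  i = 2 (α = 3): (3−1)(3−6)(3−9)(3−2) = 2·(−3)·(−6)·1 = 36 ≡ 3, so v_2 = 3^{−1} = 4 (mod 11).
  i = 3 (α = 6): (6−1)(6−3)(6−9)(6−2) = 5·3·(−3)·4 = −180 ≡ 7, so v_3 = 7^{−1} = 8 (mod 11).
  i = 4 (α = 9): (9−1)(9−3)(9−6)(9−2) = 8·6·3·7 = 1008 ≡ 7, so v_4 = 7^{−1} = 8 (mod 11).
  i = 5 (α = 2): (2−1)(2−3)(2−6)(2−9) = 1·(−1)·(−4)·(−7) = −28 ≡ 5, so v_5 = 5^{−1} = 9 (mod 11).
  v = [4, 4, 8, 8, 9].
Step 2: syndromes of r = [3, 6, 8, 0, 4] (all sums mod 11).
  S_0 = Σ v_i r_i = 4·3 + 4·6 + 8·8 + 8·0 + 9·4 = 136 ≡ 4.
  S_1 = Σ v_i α_i r_i = 4·1·3 + 4·3·6 + 8·6·8 + 8·9·0 + 9·2·4 = 540 ≡ 1.
  α_i^2 mod 11 = [1, 9, 3, 4, 4].
  S_2 = Σ v_i α_i^2 r_i = 4·1·3 + 4·9·6 + 8·3·8 + 8·4·0 + 9·4·4 = 564 ≡ 3.
  S = (4, 1, 3) ≠ 0, so r is not a codeword (an error is present).
Step 3: locate the error. For a single error e at position i, S_ℓ = v_i·e·α_i^ℓ, so α_err = S_1/S_0.
  S_0^{−1} = 4^{−1} = 3 (mod 11), so α_err = 1·3 = 3 ≡ 3 = α_2. Error position i = 2.
  Consistency check: S_2/S_1 = 3·1 = 3 ≡ 3 = α_err ✓ (single-error assumption holds).
Step 4: error magnitude e = S_0/v_2 = S_0·∏_{j≠2}(α_2 − α_j) = 4·3 = 12 ≡ 1 (mod 11).
Step 5: correct position 2: c_2 = r_2 − e = 6 − 1 ≡ 5 (mod 11). Hence c = [3, 5, 8, 0, 4].
  Check: interpolating c through the α_i gives m(x) = 2 + 1·x (degree < 2) with m(α_i) = c_i for every i, so c is indeed a codeword.


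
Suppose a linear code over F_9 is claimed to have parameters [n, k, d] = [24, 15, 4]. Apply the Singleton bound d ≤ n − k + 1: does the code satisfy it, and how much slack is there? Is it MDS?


Singleton RHS = n − k + 1 = 10, slack = 6, bound satisfied, not MDS.

Singleton bound: d ≤ n − k + 1.
Here n = 24, k = 15, so n − k + 1 = 10.
Given d = 4, check d ≤ 10: YES.
Slack = (n − k + 1) − d = 6.
The code is NOT MDS (slack = 6 > 0).
Description: the claimed parameters are [24, 15, 4]_9; such a code would be non-MDS.


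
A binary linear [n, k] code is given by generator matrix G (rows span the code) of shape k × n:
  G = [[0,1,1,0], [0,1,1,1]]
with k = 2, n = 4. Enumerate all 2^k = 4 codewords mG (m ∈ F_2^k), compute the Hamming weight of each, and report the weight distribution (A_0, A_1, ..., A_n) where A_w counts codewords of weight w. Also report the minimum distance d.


Weight distribution: A_0 = 1, A_1 = 1, A_2 = 1, A_3 = 1. Minimum distance d = 1.

Enumerate all 2^2 = 4 messages m ∈ F_2^2.
For each, compute codeword c = mG in F_2^4, then tally its weight.
  m = 00 → c = 0000, weight = 0.
  m = 10 → c = 0110, weight = 2.
  m = 01 → c = 0111, weight = 3.
  m = 11 → c = 0001, weight = 1.
Tally weights:
  weight 0: 1 codewords.
  weight 1: 1 codewords.
  weight 2: 1 codewords.
  weight 3: 1 codewords.
Minimum distance d = smallest w > 0 with A_w > 0 = 1.
Sanity: Σ A_w = 4 = 2^2 = 4 ✓.


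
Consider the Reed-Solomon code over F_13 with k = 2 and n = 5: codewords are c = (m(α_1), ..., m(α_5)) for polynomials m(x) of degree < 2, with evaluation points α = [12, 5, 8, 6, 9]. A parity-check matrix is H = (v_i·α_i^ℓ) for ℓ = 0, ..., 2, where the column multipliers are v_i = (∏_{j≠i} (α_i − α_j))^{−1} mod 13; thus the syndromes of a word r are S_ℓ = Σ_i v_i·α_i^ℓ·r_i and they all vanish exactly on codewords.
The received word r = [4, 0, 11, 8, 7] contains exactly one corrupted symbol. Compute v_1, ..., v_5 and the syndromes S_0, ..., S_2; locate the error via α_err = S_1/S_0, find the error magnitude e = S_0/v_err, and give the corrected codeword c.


S = (9, 3, 1), error at position 5, error magnitude e = 1, c = [4, 0, 11, 8, 6].

Step 1: column multipliers v_i = (∏_{j≠i}(α_i − α_j))^{−1} mod 13.
  i = 1 (α = 12): (12−5)(12−8)(12−6)(12−9) = 7·4·6·3 = 504 ≡ 10, so v_1 = 10^{−1} = 4 (mod 13).
  i = 2 (α = 5): (5−12)(5−8)(5−6)(5−9) = (−7)·(−3)·(−1)·(−4) = 84 ≡ 6, so v_2 = 6^{−1} = 11 (mod 13).
  i = 3 (α = 8): (8−12)(8−5)(8−6)(8−9) = (−4)·3·2·(−1) = 24 ≡ 11, so v_3 = 11^{−1} = 6 (mod 13).
  i = 4 (α = 6): (6−12)(6−5)(6−8)(6−9) = (−6)·1·(−2)·(−3) = −36 ≡ 3, so v_4 = 3^{−1} = 9 (mod 13).
  i = 5 (α = 9): (9−12)(9−5)(9−8)(9−6) = (−3)·4·1·3 = −36 ≡ 3, so v_5 = 3^{−1} = 9 (mod 13).
  v = [4, 11, 6, 9, 9].
Step 2: syndromes of r = [4, 0, 11, 8, 7] (all sums mod 13).
  S_0 = Σ v_i r_i = 4·4 + 11·0 + 6·11 + 9·8 + 9·7 = 217 ≡ 9.
  S_1 = Σ v_i α_i r_i = 4·12·4 + 11·5·0 + 6·8·11 + 9·6·8 + 9·9·7 = 1719 ≡ 3.
  α_i^2 mod 13 = [1, 12, 12, 10, 3].
  S_2 = Σ v_i α_i^2 r_i = 4·1·4 + 11·12·0 + 6·12·11 + 9·10·8 + 9·3·7 = 1717 ≡ 1.
  S = (9, 3, 1) ≠ 0, so r is not a codeword (an error is present).
Step 3: locate the error. For a single error e at position i, S_ℓ = v_i·e·α_i^ℓ, so α_err = S_1/S_0.
  S_0^{−1} = 9^{−1} = 3 (mod 13), so α_err = 3·3 = 9 ≡ 9 = α_5. Error position i = 5.
  Consistency check: S_2/S_1 = 1·9 = 9 ≡ 9 = α_err ✓ (single-error assumption holds).
Step 4: error magnitude e = S_0/v_5 = S_0·∏_{j≠5}(α_5 − α_j) = 9·3 = 27 ≡ 1 (mod 13).
Step 5: correct position 5: c_5 = r_5 − e = 7 − 1 ≡ 6 (mod 13). Hence c = [4, 0, 11, 8, 6].
  Check: interpolating c through the α_i gives m(x) = 12 + 8·x (degree < 2) with m(α_i) = c_i for every i, so c is indeed a codeword.


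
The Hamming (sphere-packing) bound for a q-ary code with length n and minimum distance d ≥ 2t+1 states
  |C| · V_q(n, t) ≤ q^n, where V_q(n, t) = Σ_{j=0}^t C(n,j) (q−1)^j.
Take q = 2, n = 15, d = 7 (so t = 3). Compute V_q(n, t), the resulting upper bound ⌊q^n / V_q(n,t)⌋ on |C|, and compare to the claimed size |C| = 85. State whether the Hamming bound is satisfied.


V_q(n, t) = 576, q^n = 32768, Hamming bound = 56, |C| = 85 > bound (violated).

Step 1: Compute V_q(n, t) = Σ_{j=0}^3 C(n, j) (q−1)^j.
  j = 0: C(15,0)·(1)^0 = 1·1 = 1.
  j = 1: C(15,1)·(1)^1 = 15·1 = 15.
  j = 2: C(15,2)·(1)^2 = 105·1 = 105.
  j = 3: C(15,3)·(1)^3 = 455·1 = 455.
  V_q(n, t) = 1 + 15 + 105 + 455 = 576.
Step 2: q^n = 2^15 = 32768.
Step 3: Hamming bound ⌊q^n / V_q(n,t)⌋ = ⌊32768/576⌋ = 56.
Step 4: Compare |C| = 85 to 56: violated.
The claimed |C| lies above the Hamming bound, so no 2-ary code of length 15 with d ≥ 7 can have 85 codewords.


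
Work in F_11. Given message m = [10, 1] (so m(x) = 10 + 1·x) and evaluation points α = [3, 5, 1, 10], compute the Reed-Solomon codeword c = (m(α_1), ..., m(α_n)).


c = [2, 4, 0, 9]

Message polynomial: m(x) = 10 + 1·x (mod 11).
For each evaluation point α_i, compute m(α_i) mod 11:
  α_1 = 3: Horner steps 1 → 2, so m(3) = 2.
  α_2 = 5: Horner steps 1 → 4, so m(5) = 4.
  α_3 = 1: Horner steps 1 → 0, so m(1) = 0.
  α_4 = 10: Horner steps 1 → 9, so m(10) = 9.
Codeword c = [2, 4, 0, 9] ∈ F_11^4.


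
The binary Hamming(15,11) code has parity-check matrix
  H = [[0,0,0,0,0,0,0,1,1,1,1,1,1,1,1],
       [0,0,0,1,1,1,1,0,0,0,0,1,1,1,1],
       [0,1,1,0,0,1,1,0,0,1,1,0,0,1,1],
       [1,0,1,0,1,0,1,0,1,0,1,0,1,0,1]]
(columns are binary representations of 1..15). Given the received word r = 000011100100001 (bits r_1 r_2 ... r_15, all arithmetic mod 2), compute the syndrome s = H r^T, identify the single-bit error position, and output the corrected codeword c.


s = (0, 0, 0, 1)^T, error position = 1, corrected codeword c = 100011100100001

Compute s = H r^T mod 2 one row at a time:
  s_1 = 0 + 0 + 1 + 0 + 0 + 0 + 0 + 1 = 2 ≡ 0 (mod 2).
  s_2 = 0 + 1 + 1 + 1 + 0 + 0 + 0 + 1 = 4 ≡ 0 (mod 2).
  s_3 = 0 + 0 + 1 + 1 + 1 + 0 + 0 + 1 = 4 ≡ 0 (mod 2).
  s_4 = 0 + 0 + 1 + 1 + 0 + 0 + 0 + 1 = 3 ≡ 1 (mod 2).
s = (0, 0, 0, 1)^T — this equals column 1 of H (binary 0001), so error is at position 1.
Correct: flip bit 1 of r = 000011100100001 to get c = 100011100100001.


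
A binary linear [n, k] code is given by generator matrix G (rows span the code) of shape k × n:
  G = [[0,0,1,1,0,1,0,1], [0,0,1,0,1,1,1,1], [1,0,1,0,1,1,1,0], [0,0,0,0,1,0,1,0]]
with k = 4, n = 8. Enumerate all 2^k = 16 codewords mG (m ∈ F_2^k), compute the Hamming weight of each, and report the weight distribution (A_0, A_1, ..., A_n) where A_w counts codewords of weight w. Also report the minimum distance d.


Weight distribution: A_0 = 1, A_1 = 1, A_2 = 2, A_3 = 4, A_4 = 3, A_5 = 3, A_6 = 2. Minimum distance d = 1.

Enumerate all 2^4 = 16 messages m ∈ F_2^4.
For each, compute codeword c = mG in F_2^8, then tally its weight.
  m = 0000 → c = 00000000, weight = 0.
  m = 1000 → c = 00110101, weight = 4.
  m = 0100 → c = 00101111, weight = 5.
  m = 1100 → c = 00011010, weight = 3.
  m = 0010 → c = 10101110, weight = 5.
  m = 1010 → c = 10011011, weight = 5.
  m = 0110 → c = 10000001, weight = 2.
  m = 1110 → c = 10110100, weight = 4.
  m = 0001 → c = 00001010, weight = 2.
  m = 1001 → c = 00111111, weight = 6.
  m = 0101 → c = 00100101, weight = 3.
  m = 1101 → c = 00010000, weight = 1.
  m = 0011 → c = 10100100, weight = 3.
  m = 1011 → c = 10010001, weight = 3.
  m = 0111 → c = 10001011, weight = 4.
  m = 1111 → c = 10111110, weight = 6.
Tally weights:
  weight 0: 1 codewords.
  weight 1: 1 codewords.
  weight 2: 2 codewords.
  weight 3: 4 codewords.
  weight 4: 3 codewords.
  weight 5: 3 codewords.
  weight 6: 2 codewords.
Minimum distance d = smallest w > 0 with A_w > 0 = 1.
Sanity: Σ A_w = 16 = 2^4 = 16 ✓.


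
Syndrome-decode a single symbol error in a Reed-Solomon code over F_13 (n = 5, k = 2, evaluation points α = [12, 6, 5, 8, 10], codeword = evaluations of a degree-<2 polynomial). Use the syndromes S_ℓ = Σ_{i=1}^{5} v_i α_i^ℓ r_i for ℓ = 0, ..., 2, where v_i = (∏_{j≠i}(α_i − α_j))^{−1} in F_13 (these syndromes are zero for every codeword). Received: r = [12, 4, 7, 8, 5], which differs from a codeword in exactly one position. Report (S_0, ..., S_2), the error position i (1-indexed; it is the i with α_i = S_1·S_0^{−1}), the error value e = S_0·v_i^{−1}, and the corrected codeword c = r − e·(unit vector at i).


S = (4, 6, 9), error at position 4, error magnitude e = 10, c = [12, 4, 7, 11, 5].

Step 1: column multipliers v_i = (∏_{j≠i}(α_i − α_j))^{−1} mod 13.
  i = 1 (α = 12): (12−6)(12−5)(12−8)(12−10) = 6·7·4·2 = 336 ≡ 11, so v_1 = 11^{−1} = 6 (mod 13).
  i = 2 (α = 6): (6−12)(6−5)(6−8)(6−10) = (−6)·1·(−2)·(−4) = −48 ≡ 4, so v_2 = 4^{−1} = 10 (mod 13).
  i = 3 (α = 5): (5−12)(5−6)(5−8)(5−10) = (−7)·(−1)·(−3)·(−5) = 105 ≡ 1, so v_3 = 1^{−1} = 1 (mod 13).
  i = 4 (α = 8): (8−12)(8−6)(8−5)(8−10) = (−4)·2·3·(−2) = 48 ≡ 9, so v_4 = 9^{−1} = 3 (mod 13).
  i = 5 (α = 10): (10−12)(10−6)(10−5)(10−8) = (−2)·4·5·2 = −80 ≡ 11, so v_5 = 11^{−1} = 6 (mod 13).
  v = [6, 10, 1, 3, 6].
Step 2: syndromes of r = [12, 4, 7, 8, 5] (all sums mod 13).
  S_0 = Σ v_i r_i = 6·12 + 10·4 + 1·7 + 3·8 + 6·5 = 173 ≡ 4.
  S_1 = Σ v_i α_i r_i = 6·12·12 + 10·6·4 + 1·5·7 + 3·8·8 + 6·10·5 = 1631 ≡ 6.
  α_i^2 mod 13 = [1, 10, 12, 12, 9].
  S_2 = Σ v_i α_i^2 r_i = 6·1·12 + 10·10·4 + 1·12·7 + 3·12·8 + 6·9·5 = 1114 ≡ 9.
  S = (4, 6, 9) ≠ 0, so r is not a codeword (an error is present).
Step 3: locate the error. For a single error e at position i, S_ℓ = v_i·e·α_i^ℓ, so α_err = S_1/S_0.
  S_0^{−1} = 4^{−1} = 10 (mod 13), so α_err = 6·10 = 60 ≡ 8 = α_4. Error position i = 4.
  Consistency check: S_2/S_1 = 9·11 = 99 ≡ 8 = α_err ✓ (single-error assumption holds).
Step 4: error magnitude e = S_0/v_4 = S_0·∏_{j≠4}(α_4 − α_j) = 4·9 = 36 ≡ 10 (mod 13).
Step 5: correct position 4: c_4 = r_4 − e = 8 − 10 ≡ 11 (mod 13). Hence c = [12, 4, 7, 11, 5].
  Check: interpolating c through the α_i gives m(x) = 9 + 10·x (degree < 2) with m(α_i) = c_i for every i, so c is indeed a codeword.


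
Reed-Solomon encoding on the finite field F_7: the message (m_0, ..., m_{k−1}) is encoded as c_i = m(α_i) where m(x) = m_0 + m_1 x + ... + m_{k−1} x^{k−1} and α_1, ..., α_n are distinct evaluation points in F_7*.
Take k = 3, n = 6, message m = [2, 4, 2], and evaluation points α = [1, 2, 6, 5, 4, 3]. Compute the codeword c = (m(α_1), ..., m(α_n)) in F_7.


c = [1, 4, 0, 2, 1, 4]

Message polynomial: m(x) = 2 + 4·x + 2·x^2 (mod 7).
For each evaluation point α_i, compute m(α_i) mod 7:
  α_1 = 1: Horner steps 2 → 6 → 1, so m(1) = 1.
  α_2 = 2: Horner steps 2 → 1 → 4, so m(2) = 4.
  α_3 = 6: Horner steps 2 → 2 → 0, so m(6) = 0.
  α_4 = 5: Horner steps 2 → 0 → 2, so m(5) = 2.
  α_5 = 4: Horner steps 2 → 5 → 1, so m(4) = 1.
  α_6 = 3: Horner steps 2 → 3 → 4, so m(3) = 4.
Codeword c = [1, 4, 0, 2, 1, 4] ∈ F_7^6.


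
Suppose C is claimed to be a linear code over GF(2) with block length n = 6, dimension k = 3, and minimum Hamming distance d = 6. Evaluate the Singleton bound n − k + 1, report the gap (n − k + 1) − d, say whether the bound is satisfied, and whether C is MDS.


Singleton RHS = n − k + 1 = 4, slack = -2, bound violated (no such code; not MDS).

Singleton bound: d ≤ n − k + 1.
Here n = 6, k = 3, so n − k + 1 = 4.
Given d = 6, check d ≤ 4: NO.
Slack = (n − k + 1) − d = -2.
The slack is negative: d = 6 exceeds n − k + 1 = 4 by 2, so the Singleton bound is violated and no linear [6, 3, 6]_2 code can exist. In particular it is not MDS (MDS requires d = n − k + 1 exactly).
Description: the claimed parameters are [6, 3, 6]_2; such a code would be impossible (violates the Singleton bound).


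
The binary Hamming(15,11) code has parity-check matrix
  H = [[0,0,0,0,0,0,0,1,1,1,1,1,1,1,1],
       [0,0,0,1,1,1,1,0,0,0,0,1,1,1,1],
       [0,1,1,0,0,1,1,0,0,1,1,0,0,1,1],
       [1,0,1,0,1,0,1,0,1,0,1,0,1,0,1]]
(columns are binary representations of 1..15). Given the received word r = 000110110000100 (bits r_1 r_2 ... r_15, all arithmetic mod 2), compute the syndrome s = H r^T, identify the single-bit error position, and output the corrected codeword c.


s = (0, 0, 1, 1)^T, error position = 3, corrected codeword c = 001110110000100

Compute s = H r^T mod 2 one row at a time:
  s_1 = 1 + 0 + 0 + 0 + 0 + 1 + 0 + 0 = 2 ≡ 0 (mod 2).
  s_2 = 1 + 1 + 0 + 1 + 0 + 1 + 0 + 0 = 4 ≡ 0 (mod 2).
  s_3 = 0 + 0 + 0 + 1 + 0 + 0 + 0 + 0 = 1 ≡ 1 (mod 2).
  s_4 = 0 + 0 + 1 + 1 + 0 + 0 + 1 + 0 = 3 ≡ 1 (mod 2).
s = (0, 0, 1, 1)^T — this equals column 3 of H (binary 0011), so error is at position 3.
Correct: flip bit 3 of r = 000110110000100 to get c = 001110110000100.


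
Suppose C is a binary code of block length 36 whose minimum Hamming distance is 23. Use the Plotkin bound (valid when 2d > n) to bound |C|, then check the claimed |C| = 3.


Plotkin bound M ≤ 4; given |C| = 3 ≤ bound (satisfied).

Check applicability: 2d = 46, n = 36.
2d − n = 10 > 0, so Plotkin applies.
Compute d/(2d−n) = 23/10 ≈ 2.3000.
⌊d/(2d−n)⌋ = 2.
Plotkin bound: M ≤ 2·2 = 4.
Given |C| = 3, check: satisfied.
This |C| is below the Plotkin bound.


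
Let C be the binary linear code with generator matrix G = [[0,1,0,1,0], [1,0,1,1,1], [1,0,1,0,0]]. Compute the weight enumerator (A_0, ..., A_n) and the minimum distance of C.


Weight distribution: A_0 = 1, A_2 = 4, A_4 = 3. Minimum distance d = 2.

Enumerate all 2^3 = 8 messages m ∈ F_2^3.
For each, compute codeword c = mG in F_2^5, then tally its weight.
  m = 000 → c = 00000, weight = 0.
  m = 100 → c = 01010, weight = 2.
  m = 010 → c = 10111, weight = 4.
  m = 110 → c = 11101, weight = 4.
  m = 001 → c = 10100, weight = 2.
  m = 101 → c = 11110, weight = 4.
  m = 011 → c = 00011, weight = 2.
  m = 111 → c = 01001, weight = 2.
Tally weights:
  weight 0: 1 codewords.
  weight 2: 4 codewords.
  weight 4: 3 codewords.
Minimum distance d = smallest w > 0 with A_w > 0 = 2.
Sanity: Σ A_w = 8 = 2^3 = 8 ✓.


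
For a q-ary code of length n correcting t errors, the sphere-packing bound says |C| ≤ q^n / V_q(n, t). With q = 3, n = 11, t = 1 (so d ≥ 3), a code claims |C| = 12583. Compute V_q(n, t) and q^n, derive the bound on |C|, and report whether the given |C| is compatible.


V_q(n, t) = 23, q^n = 177147, Hamming bound = 7702, |C| = 12583 > bound (violated).

Step 1: Compute V_q(n, t) = Σ_{j=0}^1 C(n, j) (q−1)^j.
  j = 0: C(11,0)·(2)^0 = 1·1 = 1.
  j = 1: C(11,1)·(2)^1 = 11·2 = 22.
  V_q(n, t) = 1 + 22 = 23.
Step 2: q^n = 3^11 = 177147.
Step 3: Hamming bound ⌊q^n / V_q(n,t)⌋ = ⌊177147/23⌋ = 7702.
Step 4: Compare |C| = 12583 to 7702: violated.
The claimed |C| lies above the Hamming bound, so no 3-ary code of length 11 with d ≥ 3 can have 12583 codewords.


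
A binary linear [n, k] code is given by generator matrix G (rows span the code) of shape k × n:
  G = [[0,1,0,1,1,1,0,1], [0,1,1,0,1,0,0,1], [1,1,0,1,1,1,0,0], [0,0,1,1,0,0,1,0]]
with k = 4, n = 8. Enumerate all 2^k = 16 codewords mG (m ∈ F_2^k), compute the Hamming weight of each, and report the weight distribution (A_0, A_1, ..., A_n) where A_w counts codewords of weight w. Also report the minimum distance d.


Weight distribution: A_0 = 1, A_2 = 2, A_3 = 2, A_4 = 3, A_5 = 6, A_6 = 2. Minimum distance d = 2.

Enumerate all 2^4 = 16 messages m ∈ F_2^4.
For each, compute codeword c = mG in F_2^8, then tally its weight.
  m = 0000 → c = 00000000, weight = 0.
  m = 1000 → c = 01011101, weight = 5.
  m = 0100 → c = 01101001, weight = 4.
  m = 1100 → c = 00110100, weight = 3.
  m = 0010 → c = 11011100, weight = 5.
  m = 1010 → c = 10000001, weight = 2.
  m = 0110 → c = 10110101, weight = 5.
  m = 1110 → c = 11101000, weight = 4.
  m = 0001 → c = 00110010, weight = 3.
  m = 1001 → c = 01101111, weight = 6.
  m = 0101 → c = 01011011, weight = 5.
  m = 1101 → c = 00000110, weight = 2.
  m = 0011 → c = 11101110, weight = 6.
  m = 1011 → c = 10110011, weight = 5.
  m = 0111 → c = 10000111, weight = 4.
  m = 1111 → c = 11011010, weight = 5.
Tally weights:
  weight 0: 1 codewords.
  weight 2: 2 codewords.
  weight 3: 2 codewords.
  weight 4: 3 codewords.
  weight 5: 6 codewords.
  weight 6: 2 codewords.
Minimum distance d = smallest w > 0 with A_w > 0 = 2.
Sanity: Σ A_w = 16 = 2^4 = 16 ✓.


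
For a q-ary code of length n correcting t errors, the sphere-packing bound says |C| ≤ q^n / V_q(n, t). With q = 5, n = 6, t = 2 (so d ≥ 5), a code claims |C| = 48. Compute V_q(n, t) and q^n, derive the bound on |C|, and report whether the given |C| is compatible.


V_q(n, t) = 265, q^n = 15625, Hamming bound = 58, |C| = 48 ≤ bound (satisfied).

Step 1: Compute V_q(n, t) = Σ_{j=0}^2 C(n, j) (q−1)^j.
  j = 0: C(6,0)·(4)^0 = 1·1 = 1.
  j = 1: C(6,1)·(4)^1 = 6·4 = 24.
  j = 2: C(6,2)·(4)^2 = 15·16 = 240.
  V_q(n, t) = 1 + 24 + 240 = 265.
Step 2: q^n = 5^6 = 15625.
Step 3: Hamming bound ⌊q^n / V_q(n,t)⌋ = ⌊15625/265⌋ = 58.
Step 4: Compare |C| = 48 to 58: satisfied.
The claimed |C| lies below the Hamming bound.


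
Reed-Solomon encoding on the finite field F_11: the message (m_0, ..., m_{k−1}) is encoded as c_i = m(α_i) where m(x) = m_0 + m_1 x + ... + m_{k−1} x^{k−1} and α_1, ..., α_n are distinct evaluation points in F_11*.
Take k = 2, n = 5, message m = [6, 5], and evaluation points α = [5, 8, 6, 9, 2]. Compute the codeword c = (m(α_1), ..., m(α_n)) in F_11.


c = [9, 2, 3, 7, 5]

Message polynomial: m(x) = 6 + 5·x (mod 11).
For each evaluation point α_i, compute m(α_i) mod 11:
  α_1 = 5: Horner steps 5 → 9, so m(5) = 9.
  α_2 = 8: Horner steps 5 → 2, so m(8) = 2.
  α_3 = 6: Horner steps 5 → 3, so m(6) = 3.
  α_4 = 9: Horner steps 5 → 7, so m(9) = 7.
  α_5 = 2: Horner steps 5 → 5, so m(2) = 5.
Codeword c = [9, 2, 3, 7, 5] ∈ F_11^5.


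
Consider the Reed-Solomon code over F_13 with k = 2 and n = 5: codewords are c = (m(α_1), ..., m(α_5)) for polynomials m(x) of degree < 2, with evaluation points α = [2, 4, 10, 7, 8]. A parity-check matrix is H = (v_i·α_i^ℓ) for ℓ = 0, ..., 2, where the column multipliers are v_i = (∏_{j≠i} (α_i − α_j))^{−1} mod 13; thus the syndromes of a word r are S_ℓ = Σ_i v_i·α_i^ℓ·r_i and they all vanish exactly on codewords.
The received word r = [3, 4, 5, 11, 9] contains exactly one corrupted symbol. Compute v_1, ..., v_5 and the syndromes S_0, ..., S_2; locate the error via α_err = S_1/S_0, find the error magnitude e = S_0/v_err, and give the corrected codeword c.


S = (5, 10, 7), error at position 1, error magnitude e = 8, c = [8, 4, 5, 11, 9].

Step 1: column multipliers v_i = (∏_{j≠i}(α_i − α_j))^{−1} mod 13.
  i = 1 (α = 2): (2−4)(2−10)(2−7)(2−8) = (−2)·(−8)·(−5)·(−6) = 480 ≡ 12, so v_1 = 12^{−1} = 12 (mod 13).
  i = 2 (α = 4): (4−2)(4−10)(4−7)(4−8) = 2·(−6)·(−3)·(−4) = −144 ≡ 12, so v_2 = 12^{−1} = 12 (mod 13).
  i = 3 (α = 10): (10−2)(10−4)(10−7)(10−8) = 8·6·3·2 = 288 ≡ 2, so v_3 = 2^{−1} = 7 (mod 13).
  i = 4 (α = 7): (7−2)(7−4)(7−10)(7−8) = 5·3·(−3)·(−1) = 45 ≡ 6, so v_4 = 6^{−1} = 11 (mod 13).
  i = 5 (α = 8): (8−2)(8−4)(8−10)(8−7) = 6·4·(−2)·1 = −48 ≡ 4, so v_5 = 4^{−1} = 10 (mod 13).
  v = [12, 12, 7, 11, 10].
Step 2: syndromes of r = [3, 4, 5, 11, 9] (all sums mod 13).
  S_0 = Σ v_i r_i = 12·3 + 12·4 + 7·5 + 11·11 + 10·9 = 330 ≡ 5.
  S_1 = Σ v_i α_i r_i = 12·2·3 + 12·4·4 + 7·10·5 + 11·7·11 + 10·8·9 = 2181 ≡ 10.
  α_i^2 mod 13 = [4, 3, 9, 10, 12].
  S_2 = Σ v_i α_i^2 r_i = 12·4·3 + 12·3·4 + 7·9·5 + 11·10·11 + 10·12·9 = 2893 ≡ 7.
  S = (5, 10, 7) ≠ 0, so r is not a codeword (an error is present).
Step 3: locate the error. For a single error e at position i, S_ℓ = v_i·e·α_i^ℓ, so α_err = S_1/S_0.
  S_0^{−1} = 5^{−1} = 8 (mod 13), so α_err = 10·8 = 80 ≡ 2 = α_1. Error position i = 1.
  Consistency check: S_2/S_1 = 7·4 = 28 ≡ 2 = α_err ✓ (single-error assumption holds).
Step 4: error magnitude e = S_0/v_1 = S_0·∏_{j≠1}(α_1 − α_j) = 5·12 = 60 ≡ 8 (mod 13).
Step 5: correct position 1: c_1 = r_1 − e = 3 − 8 ≡ 8 (mod 13). Hence c = [8, 4, 5, 11, 9].
  Check: interpolating c through the α_i gives m(x) = 12 + 11·x (degree < 2) with m(α_i) = c_i for every i, so c is indeed a codeword.


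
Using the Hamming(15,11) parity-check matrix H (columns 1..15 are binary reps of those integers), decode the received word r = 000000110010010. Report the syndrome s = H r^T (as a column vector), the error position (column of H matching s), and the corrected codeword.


s = (1, 0, 1, 0)^T, error position = 10, corrected codeword c = 000000110110010

Compute s = H r^T mod 2 one row at a time:
  s_1 = 1 + 0 + 0 + 1 + 0 + 0 + 1 + 0 = 3 ≡ 1 (mod 2).
  s_2 = 0 + 0 + 0 + 1 + 0 + 0 + 1 + 0 = 2 ≡ 0 (mod 2).
  s_3 = 0 + 0 + 0 + 1 + 0 + 1 + 1 + 0 = 3 ≡ 1 (mod 2).
  s_4 = 0 + 0 + 0 + 1 + 0 + 1 + 0 + 0 = 2 ≡ 0 (mod 2).
s = (1, 0, 1, 0)^T — this equals column 10 of H (binary 1010), so error is at position 10.
Correct: flip bit 10 of r = 000000110010010 to get c = 000000110110010.


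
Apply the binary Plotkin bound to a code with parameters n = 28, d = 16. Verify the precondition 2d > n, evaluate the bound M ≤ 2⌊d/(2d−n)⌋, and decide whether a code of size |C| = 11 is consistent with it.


Plotkin bound M ≤ 8; given |C| = 11 > bound (violated).

Check applicability: 2d = 32, n = 28.
2d − n = 4 > 0, so Plotkin applies.
Compute d/(2d−n) = 16/4 ≈ 4.0000.
⌊d/(2d−n)⌋ = 4.
Plotkin bound: M ≤ 2·4 = 8.
Given |C| = 11, check: VIOLATED.
This |C| is above the Plotkin bound, so no binary code with n = 28, d = 16 and 11 codewords exists.


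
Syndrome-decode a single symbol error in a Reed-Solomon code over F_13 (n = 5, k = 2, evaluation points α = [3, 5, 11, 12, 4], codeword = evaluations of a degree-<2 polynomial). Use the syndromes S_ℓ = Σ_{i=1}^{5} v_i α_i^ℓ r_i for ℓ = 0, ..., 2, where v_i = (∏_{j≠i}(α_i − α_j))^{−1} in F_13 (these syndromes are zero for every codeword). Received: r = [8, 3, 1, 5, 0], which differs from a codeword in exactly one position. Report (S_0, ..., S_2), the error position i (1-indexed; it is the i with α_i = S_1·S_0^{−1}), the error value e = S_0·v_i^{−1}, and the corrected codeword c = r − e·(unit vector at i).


S = (3, 12, 9), error at position 5, error magnitude e = 1, c = [8, 3, 1, 5, 12].

Step 1: column multipliers v_i = (∏_{j≠i}(α_i − α_j))^{−1} mod 13.
  i = 1 (α = 3): (3−5)(3−11)(3−12)(3−4) = (−2)·(−8)·(−9)·(−1) = 144 ≡ 1, so v_1 = 1^{−1} = 1 (mod 13).
  i = 2 (α = 5): (5−3)(5−11)(5−12)(5−4) = 2·(−6)·(−7)·1 = 84 ≡ 6, so v_2 = 6^{−1} = 11 (mod 13).
  i = 3 (α = 11): (11−3)(11−5)(11−12)(11−4) = 8·6·(−1)·7 = −336 ≡ 2, so v_3 = 2^{−1} = 7 (mod 13).
  i = 4 (α = 12): (12−3)(12−5)(12−11)(12−4) = 9·7·1·8 = 504 ≡ 10, so v_4 = 10^{−1} = 4 (mod 13).
  i = 5 (α = 4): (4−3)(4−5)(4−11)(4−12) = 1·(−1)·(−7)·(−8) = −56 ≡ 9, so v_5 = 9^{−1} = 3 (mod 13).
  v = [1, 11, 7, 4, 3].
Step 2: syndromes of r = [8, 3, 1, 5, 0] (all sums mod 13).
  S_0 = Σ v_i r_i = 1·8 + 11·3 + 7·1 + 4·5 + 3·0 = 68 ≡ 3.
  S_1 = Σ v_i α_i r_i = 1·3·8 + 11·5·3 + 7·11·1 + 4·12·5 + 3·4·0 = 506 ≡ 12.
  α_i^2 mod 13 = [9, 12, 4, 1, 3].
  S_2 = Σ v_i α_i^2 r_i = 1·9·8 + 11·12·3 + 7·4·1 + 4·1·5 + 3·3·0 = 516 ≡ 9.
  S = (3, 12, 9) ≠ 0, so r is not a codeword (an error is present).
Step 3: locate the error. For a single error e at position i, S_ℓ = v_i·e·α_i^ℓ, so α_err = S_1/S_0.
  S_0^{−1} = 3^{−1} = 9 (mod 13), so α_err = 12·9 = 108 ≡ 4 = α_5. Error position i = 5.
  Consistency check: S_2/S_1 = 9·12 = 108 ≡ 4 = α_err ✓ (single-error assumption holds).
Step 4: error magnitude e = S_0/v_5 = S_0·∏_{j≠5}(α_5 − α_j) = 3·9 = 27 ≡ 1 (mod 13).
Step 5: correct position 5: c_5 = r_5 − e = 0 − 1 ≡ 12 (mod 13). Hence c = [8, 3, 1, 5, 12].
  Check: interpolating c through the α_i gives m(x) = 9 + 4·x (degree < 2) with m(α_i) = c_i for every i, so c is indeed a codeword.


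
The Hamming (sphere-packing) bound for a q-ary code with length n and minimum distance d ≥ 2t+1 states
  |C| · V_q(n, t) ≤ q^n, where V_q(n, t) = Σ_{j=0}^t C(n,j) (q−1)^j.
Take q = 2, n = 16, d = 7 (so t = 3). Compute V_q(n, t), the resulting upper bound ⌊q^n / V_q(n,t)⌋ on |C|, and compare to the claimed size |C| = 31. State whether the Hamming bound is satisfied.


V_q(n, t) = 697, q^n = 65536, Hamming bound = 94, |C| = 31 ≤ bound (satisfied).

Step 1: Compute V_q(n, t) = Σ_{j=0}^3 C(n, j) (q−1)^j.
  j = 0: C(16,0)·(1)^0 = 1·1 = 1.
  j = 1: C(16,1)·(1)^1 = 16·1 = 16.
  j = 2: C(16,2)·(1)^2 = 120·1 = 120.
  j = 3: C(16,3)·(1)^3 = 560·1 = 560.
  V_q(n, t) = 1 + 16 + 120 + 560 = 697.
Step 2: q^n = 2^16 = 65536.
Step 3: Hamming bound ⌊q^n / V_q(n,t)⌋ = ⌊65536/697⌋ = 94.
Step 4: Compare |C| = 31 to 94: satisfied.
The claimed |C| lies below the Hamming bound.


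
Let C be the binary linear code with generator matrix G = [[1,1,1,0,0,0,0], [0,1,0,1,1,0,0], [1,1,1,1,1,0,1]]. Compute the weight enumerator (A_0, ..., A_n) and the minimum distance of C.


Weight distribution: A_0 = 1, A_2 = 1, A_3 = 4, A_4 = 1, A_6 = 1. Minimum distance d = 2.

Enumerate all 2^3 = 8 messages m ∈ F_2^3.
For each, compute codeword c = mG in F_2^7, then tally its weight.
  m = 000 → c = 0000000, weight = 0.
  m = 100 → c = 1110000, weight = 3.
  m = 010 → c = 0101100, weight = 3.
  m = 110 → c = 1011100, weight = 4.
  m = 001 → c = 1111101, weight = 6.
  m = 101 → c = 0001101, weight = 3.
  m = 011 → c = 1010001, weight = 3.
  m = 111 → c = 0100001, weight = 2.
Tally weights:
  weight 0: 1 codewords.
  weight 2: 1 codewords.
  weight 3: 4 codewords.
  weight 4: 1 codewords.
  weight 6: 1 codewords.
Minimum distance d = smallest w > 0 with A_w > 0 = 2.
Sanity: Σ A_w = 8 = 2^3 = 8 ✓.


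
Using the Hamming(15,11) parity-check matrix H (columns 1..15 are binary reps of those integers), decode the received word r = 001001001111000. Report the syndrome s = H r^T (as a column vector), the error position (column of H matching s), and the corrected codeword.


s = (0, 0, 0, 1)^T, error position = 1, corrected codeword c = 101001001111000

Compute s = H r^T mod 2 one row at a time:
  s_1 = 0 + 1 + 1 + 1 + 1 + 0 + 0 + 0 = 4 ≡ 0 (mod 2).
  s_2 = 0 + 0 + 1 + 0 + 1 + 0 + 0 + 0 = 2 ≡ 0 (mod 2).
  s_3 = 0 + 1 + 1 + 0 + 1 + 1 + 0 + 0 = 4 ≡ 0 (mod 2).
  s_4 = 0 + 1 + 0 + 0 + 1 + 1 + 0 + 0 = 3 ≡ 1 (mod 2).
s = (0, 0, 0, 1)^T — this equals column 1 of H (binary 0001), so error is at position 1.
Correct: flip bit 1 of r = 001001001111000 to get c = 101001001111000.


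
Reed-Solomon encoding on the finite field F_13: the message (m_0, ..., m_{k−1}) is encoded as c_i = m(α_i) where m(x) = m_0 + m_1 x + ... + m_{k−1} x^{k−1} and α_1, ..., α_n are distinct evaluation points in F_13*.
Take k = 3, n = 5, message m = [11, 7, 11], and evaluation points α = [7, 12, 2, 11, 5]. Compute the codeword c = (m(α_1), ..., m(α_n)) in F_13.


c = [1, 2, 4, 2, 9]

Message polynomial: m(x) = 11 + 7·x + 11·x^2 (mod 13).
For each evaluation point α_i, compute m(α_i) mod 13:
  α_1 = 7: Horner steps 11 → 6 → 1, so m(7) = 1.
  α_2 = 12: Horner steps 11 → 9 → 2, so m(12) = 2.
  α_3 = 2: Horner steps 11 → 3 → 4, so m(2) = 4.
  α_4 = 11: Horner steps 11 → 11 → 2, so m(11) = 2.
  α_5 = 5: Horner steps 11 → 10 → 9, so m(5) = 9.
Codeword c = [1, 2, 4, 2, 9] ∈ F_13^5.


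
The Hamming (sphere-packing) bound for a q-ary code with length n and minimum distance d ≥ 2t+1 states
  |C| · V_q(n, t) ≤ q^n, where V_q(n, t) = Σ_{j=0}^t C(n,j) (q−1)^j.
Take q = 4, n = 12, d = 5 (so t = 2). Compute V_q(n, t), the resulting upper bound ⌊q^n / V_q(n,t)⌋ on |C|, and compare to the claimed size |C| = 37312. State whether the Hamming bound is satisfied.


V_q(n, t) = 631, q^n = 16777216, Hamming bound = 26588, |C| = 37312 > bound (violated).

Step 1: Compute V_q(n, t) = Σ_{j=0}^2 C(n, j) (q−1)^j.
  j = 0: C(12,0)·(3)^0 = 1·1 = 1.
  j = 1: C(12,1)·(3)^1 = 12·3 = 36.
  j = 2: C(12,2)·(3)^2 = 66·9 = 594.
  V_q(n, t) = 1 + 36 + 594 = 631.
Step 2: q^n = 4^12 = 16777216.
Step 3: Hamming bound ⌊q^n / V_q(n,t)⌋ = ⌊16777216/631⌋ = 26588.
Step 4: Compare |C| = 37312 to 26588: violated.
The claimed |C| lies above the Hamming bound, so no 4-ary code of length 12 with d ≥ 5 can have 37312 codewords.


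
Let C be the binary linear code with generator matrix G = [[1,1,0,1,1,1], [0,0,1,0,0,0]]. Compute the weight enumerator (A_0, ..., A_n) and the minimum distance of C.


Weight distribution: A_0 = 1, A_1 = 1, A_5 = 1, A_6 = 1. Minimum distance d = 1.

Enumerate all 2^2 = 4 messages m ∈ F_2^2.
For each, compute codeword c = mG in F_2^6, then tally its weight.
  m = 00 → c = 000000, weight = 0.
  m = 10 → c = 110111, weight = 5.
  m = 01 → c = 001000, weight = 1.
  m = 11 → c = 111111, weight = 6.
Tally weights:
  weight 0: 1 codewords.
  weight 1: 1 codewords.
  weight 5: 1 codewords.
  weight 6: 1 codewords.
Minimum distance d = smallest w > 0 with A_w > 0 = 1.
Sanity: Σ A_w = 4 = 2^2 = 4 ✓.


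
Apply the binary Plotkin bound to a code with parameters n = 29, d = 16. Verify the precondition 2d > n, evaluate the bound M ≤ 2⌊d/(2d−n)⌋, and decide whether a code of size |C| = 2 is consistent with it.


Plotkin bound M ≤ 10; given |C| = 2 ≤ bound (satisfied).

Check applicability: 2d = 32, n = 29.
2d − n = 3 > 0, so Plotkin applies.
Compute d/(2d−n) = 16/3 ≈ 5.3333.
⌊d/(2d−n)⌋ = 5.
Plotkin bound: M ≤ 2·5 = 10.
Given |C| = 2, check: satisfied.
This |C| is below the Plotkin bound.


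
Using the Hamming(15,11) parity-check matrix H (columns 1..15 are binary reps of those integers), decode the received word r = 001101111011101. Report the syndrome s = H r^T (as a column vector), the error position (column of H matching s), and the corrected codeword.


s = (0, 0, 1, 0)^T, error position = 2, corrected codeword c = 011101111011101

Compute s = H r^T mod 2 one row at a time:
  s_1 = 1 + 1 + 0 + 1 + 1 + 1 + 0 + 1 = 6 ≡ 0 (mod 2).
  s_2 = 1 + 0 + 1 + 1 + 1 + 1 + 0 + 1 = 6 ≡ 0 (mod 2).
  s_3 = 0 + 1 + 1 + 1 + 0 + 1 + 0 + 1 = 5 ≡ 1 (mod 2).
  s_4 = 0 + 1 + 0 + 1 + 1 + 1 + 1 + 1 = 6 ≡ 0 (mod 2).
s = (0, 0, 1, 0)^T — this equals column 2 of H (binary 0010), so error is at position 2.
Correct: flip bit 2 of r = 001101111011101 to get c = 011101111011101.


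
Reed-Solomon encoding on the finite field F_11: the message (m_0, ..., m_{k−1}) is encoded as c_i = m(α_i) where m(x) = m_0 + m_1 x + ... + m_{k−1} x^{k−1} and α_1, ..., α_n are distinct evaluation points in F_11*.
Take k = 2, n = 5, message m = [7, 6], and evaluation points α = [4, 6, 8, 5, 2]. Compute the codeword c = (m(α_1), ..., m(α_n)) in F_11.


c = [9, 10, 0, 4, 8]

Message polynomial: m(x) = 7 + 6·x (mod 11).
For each evaluation point α_i, compute m(α_i) mod 11:
  α_1 = 4: Horner steps 6 → 9, so m(4) = 9.
  α_2 = 6: Horner steps 6 → 10, so m(6) = 10.
  α_3 = 8: Horner steps 6 → 0, so m(8) = 0.
  α_4 = 5: Horner steps 6 → 4, so m(5) = 4.
  α_5 = 2: Horner steps 6 → 8, so m(2) = 8.
Codeword c = [9, 10, 0, 4, 8] ∈ F_11^5.


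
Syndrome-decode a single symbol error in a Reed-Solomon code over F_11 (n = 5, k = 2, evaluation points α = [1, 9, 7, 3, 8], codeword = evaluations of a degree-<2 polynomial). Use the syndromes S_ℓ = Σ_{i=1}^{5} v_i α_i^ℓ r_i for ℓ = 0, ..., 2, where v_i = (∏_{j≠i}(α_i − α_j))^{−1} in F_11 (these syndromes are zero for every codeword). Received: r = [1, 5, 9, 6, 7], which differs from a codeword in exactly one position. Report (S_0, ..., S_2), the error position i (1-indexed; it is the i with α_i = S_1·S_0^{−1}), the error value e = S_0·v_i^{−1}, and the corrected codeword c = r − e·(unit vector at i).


S = (2, 2, 2), error at position 1, error magnitude e = 2, c = [10, 5, 9, 6, 7].

Step 1: column multipliers v_i = (∏_{j≠i}(α_i − α_j))^{−1} mod 11.
  i = 1 (α = 1): (1−9)(1−7)(1−3)(1−8) = (−8)·(−6)·(−2)·(−7) = 672 ≡ 1, so v_1 = 1^{−1} = 1 (mod 11).
  i = 2 (α = 9): (9−1)(9−7)(9−3)(9−8) = 8·2·6·1 = 96 ≡ 8, so v_2 = 8^{−1} = 7 (mod 11).
  i = 3 (α = 7): (7−1)(7−9)(7−3)(7−8) = 6·(−2)·4·(−1) = 48 ≡ 4, so v_3 = 4^{−1} = 3 (mod 11).
  i = 4 (α = 3): (3−1)(3−9)(3−7)(3−8) = 2·(−6)·(−4)·(−5) = −240 ≡ 2, so v_4 = 2^{−1} = 6 (mod 11).
  i = 5 (α = 8): (8−1)(8−9)(8−7)(8−3) = 7·(−1)·1·5 = −35 ≡ 9, so v_5 = 9^{−1} = 5 (mod 11).
  v = [1, 7, 3, 6, 5].
Step 2: syndromes of r = [1, 5, 9, 6, 7] (all sums mod 11).
  S_0 = Σ v_i r_i = 1·1 + 7·5 + 3·9 + 6·6 + 5·7 = 134 ≡ 2.
  S_1 = Σ v_i α_i r_i = 1·1·1 + 7·9·5 + 3·7·9 + 6·3·6 + 5·8·7 = 893 ≡ 2.
  α_i^2 mod 11 = [1, 4, 5, 9, 9].
  S_2 = Σ v_i α_i^2 r_i = 1·1·1 + 7·4·5 + 3·5·9 + 6·9·6 + 5·9·7 = 915 ≡ 2.
  S = (2, 2, 2) ≠ 0, so r is not a codeword (an error is present).
Step 3: locate the error. For a single error e at position i, S_ℓ = v_i·e·α_i^ℓ, so α_err = S_1/S_0.
  S_0^{−1} = 2^{−1} = 6 (mod 11), so α_err = 2·6 = 12 ≡ 1 = α_1. Error position i = 1.
  Consistency check: S_2/S_1 = 2·6 = 12 ≡ 1 = α_err ✓ (single-error assumption holds).
Step 4: error magnitude e = S_0/v_1 = S_0·∏_{j≠1}(α_1 − α_j) = 2·1 = 2 ≡ 2 (mod 11).
Step 5: correct position 1: c_1 = r_1 − e = 1 − 2 ≡ 10 (mod 11). Hence c = [10, 5, 9, 6, 7].
  Check: interpolating c through the α_i gives m(x) = 1 + 9·x (degree < 2) with m(α_i) = c_i for every i, so c is indeed a codeword.
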